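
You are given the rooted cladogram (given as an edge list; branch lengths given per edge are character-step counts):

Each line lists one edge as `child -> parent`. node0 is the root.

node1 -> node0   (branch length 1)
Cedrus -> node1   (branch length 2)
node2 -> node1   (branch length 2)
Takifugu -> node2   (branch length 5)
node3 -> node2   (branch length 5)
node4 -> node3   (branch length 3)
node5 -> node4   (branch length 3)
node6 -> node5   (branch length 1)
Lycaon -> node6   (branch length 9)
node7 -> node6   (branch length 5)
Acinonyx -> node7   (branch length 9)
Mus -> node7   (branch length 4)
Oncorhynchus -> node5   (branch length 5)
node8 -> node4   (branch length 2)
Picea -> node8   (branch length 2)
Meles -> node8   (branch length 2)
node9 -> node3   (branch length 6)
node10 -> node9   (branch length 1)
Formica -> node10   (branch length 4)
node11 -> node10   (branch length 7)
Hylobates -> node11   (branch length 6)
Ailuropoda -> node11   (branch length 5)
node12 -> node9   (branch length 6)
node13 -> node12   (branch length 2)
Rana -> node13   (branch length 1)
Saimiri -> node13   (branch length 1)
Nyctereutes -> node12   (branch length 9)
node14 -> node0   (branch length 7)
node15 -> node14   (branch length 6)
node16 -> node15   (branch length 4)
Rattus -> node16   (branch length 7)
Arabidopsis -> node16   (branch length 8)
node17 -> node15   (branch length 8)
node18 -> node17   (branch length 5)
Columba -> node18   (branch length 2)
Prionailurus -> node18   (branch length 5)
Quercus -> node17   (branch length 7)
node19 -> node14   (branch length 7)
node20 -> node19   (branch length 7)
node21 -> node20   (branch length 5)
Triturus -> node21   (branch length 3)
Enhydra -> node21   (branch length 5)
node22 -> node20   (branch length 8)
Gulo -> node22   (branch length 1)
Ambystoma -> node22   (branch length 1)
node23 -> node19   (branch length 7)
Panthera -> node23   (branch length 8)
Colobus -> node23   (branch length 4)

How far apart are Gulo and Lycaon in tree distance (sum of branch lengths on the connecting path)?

54

The path runs Gulo → … → MRCA → … → Lycaon; the MRCA is the root of the tree.
Branch lengths along that path: 1 + 8 + 7 + 7 + 7 + 1 + 2 + 5 + 3 + 3 + 1 + 9 = 54.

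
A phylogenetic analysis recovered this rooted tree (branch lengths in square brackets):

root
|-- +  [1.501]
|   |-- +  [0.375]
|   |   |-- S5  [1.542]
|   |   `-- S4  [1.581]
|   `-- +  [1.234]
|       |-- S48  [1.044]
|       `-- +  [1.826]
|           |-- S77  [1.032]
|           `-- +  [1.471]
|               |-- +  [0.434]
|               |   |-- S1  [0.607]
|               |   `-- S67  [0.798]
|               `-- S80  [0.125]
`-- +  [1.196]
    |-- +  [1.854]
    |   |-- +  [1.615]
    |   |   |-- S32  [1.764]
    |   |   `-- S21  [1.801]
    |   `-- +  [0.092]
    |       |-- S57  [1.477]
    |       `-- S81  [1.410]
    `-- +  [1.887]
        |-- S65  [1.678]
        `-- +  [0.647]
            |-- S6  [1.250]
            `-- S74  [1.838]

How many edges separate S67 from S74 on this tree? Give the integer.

10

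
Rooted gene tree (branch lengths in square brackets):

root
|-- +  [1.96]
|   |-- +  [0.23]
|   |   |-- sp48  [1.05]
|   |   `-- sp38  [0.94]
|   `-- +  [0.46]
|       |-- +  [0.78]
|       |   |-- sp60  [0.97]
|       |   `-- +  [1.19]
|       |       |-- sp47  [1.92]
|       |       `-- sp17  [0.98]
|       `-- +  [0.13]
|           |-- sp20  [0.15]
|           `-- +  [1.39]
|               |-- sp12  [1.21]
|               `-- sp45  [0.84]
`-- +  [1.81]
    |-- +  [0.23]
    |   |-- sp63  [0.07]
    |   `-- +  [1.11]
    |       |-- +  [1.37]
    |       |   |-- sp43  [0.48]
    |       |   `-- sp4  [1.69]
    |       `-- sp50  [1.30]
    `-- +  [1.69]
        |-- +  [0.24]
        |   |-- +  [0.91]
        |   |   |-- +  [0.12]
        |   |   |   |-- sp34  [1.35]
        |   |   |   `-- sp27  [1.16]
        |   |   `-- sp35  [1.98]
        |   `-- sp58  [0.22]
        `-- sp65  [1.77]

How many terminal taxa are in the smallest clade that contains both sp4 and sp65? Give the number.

9

The MRCA of sp4 and sp65 is the node subtending ((sp63,((sp43,sp4),sp50)),((((sp34,sp27),sp35),sp58),sp65)).
That clade contains 9 terminal taxa: sp27, sp34, sp35, sp4, sp43, sp50, sp58, sp63, sp65.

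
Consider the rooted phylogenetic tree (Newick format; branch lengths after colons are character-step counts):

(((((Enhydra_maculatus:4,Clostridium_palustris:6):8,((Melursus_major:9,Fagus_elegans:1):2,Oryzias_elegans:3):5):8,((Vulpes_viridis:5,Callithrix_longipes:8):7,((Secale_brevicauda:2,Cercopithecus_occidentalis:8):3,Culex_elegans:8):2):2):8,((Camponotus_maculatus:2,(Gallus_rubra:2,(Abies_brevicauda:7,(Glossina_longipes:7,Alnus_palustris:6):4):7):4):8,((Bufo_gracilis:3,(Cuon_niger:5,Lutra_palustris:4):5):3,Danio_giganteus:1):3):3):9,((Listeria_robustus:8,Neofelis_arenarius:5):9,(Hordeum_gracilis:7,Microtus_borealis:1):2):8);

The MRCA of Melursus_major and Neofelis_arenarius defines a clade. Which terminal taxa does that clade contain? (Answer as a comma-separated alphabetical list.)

Abies_brevicauda, Alnus_palustris, Bufo_gracilis, Callithrix_longipes, Camponotus_maculatus, Cercopithecus_occidentalis, Clostridium_palustris, Culex_elegans, Cuon_niger, Danio_giganteus, Enhydra_maculatus, Fagus_elegans, Gallus_rubra, Glossina_longipes, Hordeum_gracilis, Listeria_robustus, Lutra_palustris, Melursus_major, Microtus_borealis, Neofelis_arenarius, Oryzias_elegans, Secale_brevicauda, Vulpes_viridis

Tracing Melursus_major: it sits inside (Melursus_major,Fagus_elegans).
Tracing Neofelis_arenarius: it sits inside (Listeria_robustus,Neofelis_arenarius).
The smallest clade enclosing both is the whole tree (their MRCA is the root), so the answer is all 23 tips in alphabetical order.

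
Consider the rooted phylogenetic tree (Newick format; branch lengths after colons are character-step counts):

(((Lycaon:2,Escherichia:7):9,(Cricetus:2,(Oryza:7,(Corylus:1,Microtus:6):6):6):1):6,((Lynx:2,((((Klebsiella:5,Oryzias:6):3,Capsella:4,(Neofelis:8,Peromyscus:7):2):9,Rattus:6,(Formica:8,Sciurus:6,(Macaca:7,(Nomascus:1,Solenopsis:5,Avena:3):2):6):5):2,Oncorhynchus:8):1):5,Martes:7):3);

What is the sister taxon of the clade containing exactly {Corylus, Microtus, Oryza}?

The clade containing exactly {Corylus, Microtus, Oryza} attaches to the tree at the node subtending (Cricetus,(Oryza,(Corylus,Microtus))).
The other lineage descending from that same node — the sister group — is the single tip Cricetus.

Cricetus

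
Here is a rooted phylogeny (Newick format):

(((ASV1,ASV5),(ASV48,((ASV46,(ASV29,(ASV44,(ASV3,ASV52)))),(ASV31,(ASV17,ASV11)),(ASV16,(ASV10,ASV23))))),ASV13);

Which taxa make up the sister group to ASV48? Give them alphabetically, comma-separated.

ASV10, ASV11, ASV16, ASV17, ASV23, ASV29, ASV3, ASV31, ASV44, ASV46, ASV52

ASV48 attaches to the tree at the node subtending (ASV48,((ASV46,(ASV29,(ASV44,(ASV3,ASV52)))),(ASV31,(ASV17,ASV11)),(ASV16,(ASV10,ASV23)))).
The other lineage descending from that same node — the sister group — is ((ASV46,(ASV29,(ASV44,(ASV3,ASV52)))),(ASV31,(ASV17,ASV11)),(ASV16,(ASV10,ASV23))); its 11 tips in alphabetical order are the answer.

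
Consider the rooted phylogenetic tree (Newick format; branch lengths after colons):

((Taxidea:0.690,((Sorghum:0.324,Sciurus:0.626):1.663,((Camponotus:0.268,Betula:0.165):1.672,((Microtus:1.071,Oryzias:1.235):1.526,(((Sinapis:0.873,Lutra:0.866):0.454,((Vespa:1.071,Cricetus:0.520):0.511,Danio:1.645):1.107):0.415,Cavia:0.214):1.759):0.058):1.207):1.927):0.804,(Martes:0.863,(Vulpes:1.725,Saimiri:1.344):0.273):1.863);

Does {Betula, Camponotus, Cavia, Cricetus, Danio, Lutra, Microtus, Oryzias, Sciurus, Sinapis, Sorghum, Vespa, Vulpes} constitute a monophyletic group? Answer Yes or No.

The MRCA of the listed taxa is the root, so the smallest clade containing them is the whole tree.
That clade also contains Martes, Saimiri, Taxidea, which are not in the proposed group, so the group is not monophyletic.

No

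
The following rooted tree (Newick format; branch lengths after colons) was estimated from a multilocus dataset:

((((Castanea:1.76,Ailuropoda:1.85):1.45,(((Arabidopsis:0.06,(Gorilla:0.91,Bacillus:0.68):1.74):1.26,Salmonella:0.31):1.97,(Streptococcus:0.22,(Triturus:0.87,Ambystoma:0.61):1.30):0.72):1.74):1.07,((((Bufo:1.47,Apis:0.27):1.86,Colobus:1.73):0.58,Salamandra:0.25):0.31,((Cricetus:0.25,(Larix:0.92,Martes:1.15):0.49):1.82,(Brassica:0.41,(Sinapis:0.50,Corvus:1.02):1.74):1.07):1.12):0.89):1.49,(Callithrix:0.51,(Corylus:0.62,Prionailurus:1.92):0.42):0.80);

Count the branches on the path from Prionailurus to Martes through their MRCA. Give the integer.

9

The MRCA of Prionailurus and Martes is the root of the tree.
From Prionailurus up to that node: 3 branches. From Martes up to the same node: 6 branches. Total: 3 + 6 = 9.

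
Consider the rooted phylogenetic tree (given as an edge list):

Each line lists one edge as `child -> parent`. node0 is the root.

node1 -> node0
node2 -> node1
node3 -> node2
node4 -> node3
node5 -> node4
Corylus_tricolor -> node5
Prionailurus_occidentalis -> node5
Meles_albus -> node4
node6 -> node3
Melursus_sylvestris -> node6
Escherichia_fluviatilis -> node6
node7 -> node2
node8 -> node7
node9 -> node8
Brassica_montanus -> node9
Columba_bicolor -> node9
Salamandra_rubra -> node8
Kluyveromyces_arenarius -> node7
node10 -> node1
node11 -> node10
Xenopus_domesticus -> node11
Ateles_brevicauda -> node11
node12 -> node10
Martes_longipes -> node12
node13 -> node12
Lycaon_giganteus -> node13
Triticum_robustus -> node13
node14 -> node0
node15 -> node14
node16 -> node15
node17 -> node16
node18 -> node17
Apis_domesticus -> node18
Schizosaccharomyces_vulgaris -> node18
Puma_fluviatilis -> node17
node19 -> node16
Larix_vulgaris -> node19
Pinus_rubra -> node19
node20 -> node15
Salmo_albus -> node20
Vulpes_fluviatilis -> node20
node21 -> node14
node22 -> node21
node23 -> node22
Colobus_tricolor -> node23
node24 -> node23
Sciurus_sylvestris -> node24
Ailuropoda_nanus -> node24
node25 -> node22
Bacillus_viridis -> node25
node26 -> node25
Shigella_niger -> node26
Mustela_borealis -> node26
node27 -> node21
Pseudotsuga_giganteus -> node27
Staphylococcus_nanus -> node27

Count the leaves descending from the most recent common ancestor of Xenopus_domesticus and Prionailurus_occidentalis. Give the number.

14

The MRCA of Xenopus_domesticus and Prionailurus_occidentalis is the node subtending (((((Corylus_tricolor,Prionailurus_occidentalis),Meles_albus),(Melursus_sylvestris,Escherichia_fluviatilis)),(((Brassica_montanus,Columba_bicolor),Salamandra_rubra),Kluyveromyces_arenarius)),((Xenopus_domesticus,Ateles_brevicauda),(Martes_longipes,(Lycaon_giganteus,Triticum_robustus)))).
That clade contains 14 terminal taxa: Ateles_brevicauda, Brassica_montanus, Columba_bicolor, Corylus_tricolor, Escherichia_fluviatilis, Kluyveromyces_arenarius, Lycaon_giganteus, Martes_longipes, Meles_albus, Melursus_sylvestris, Prionailurus_occidentalis, Salamandra_rubra, Triticum_robustus, Xenopus_domesticus.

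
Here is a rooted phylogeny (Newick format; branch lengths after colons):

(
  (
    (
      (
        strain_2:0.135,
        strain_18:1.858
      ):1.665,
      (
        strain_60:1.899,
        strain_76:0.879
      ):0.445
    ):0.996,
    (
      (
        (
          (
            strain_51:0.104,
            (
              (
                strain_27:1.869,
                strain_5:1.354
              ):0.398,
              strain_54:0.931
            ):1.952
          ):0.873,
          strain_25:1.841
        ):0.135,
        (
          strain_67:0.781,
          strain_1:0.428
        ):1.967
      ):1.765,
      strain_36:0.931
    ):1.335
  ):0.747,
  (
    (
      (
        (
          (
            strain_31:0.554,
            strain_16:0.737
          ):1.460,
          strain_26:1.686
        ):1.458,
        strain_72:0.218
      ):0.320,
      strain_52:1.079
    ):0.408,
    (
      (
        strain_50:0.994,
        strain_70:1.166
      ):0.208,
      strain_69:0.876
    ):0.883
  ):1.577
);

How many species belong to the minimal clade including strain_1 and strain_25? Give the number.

7

The MRCA of strain_1 and strain_25 is the node subtending (((strain_51,((strain_27,strain_5),strain_54)),strain_25),(strain_67,strain_1)).
That clade contains 7 terminal taxa: strain_1, strain_25, strain_27, strain_5, strain_51, strain_54, strain_67.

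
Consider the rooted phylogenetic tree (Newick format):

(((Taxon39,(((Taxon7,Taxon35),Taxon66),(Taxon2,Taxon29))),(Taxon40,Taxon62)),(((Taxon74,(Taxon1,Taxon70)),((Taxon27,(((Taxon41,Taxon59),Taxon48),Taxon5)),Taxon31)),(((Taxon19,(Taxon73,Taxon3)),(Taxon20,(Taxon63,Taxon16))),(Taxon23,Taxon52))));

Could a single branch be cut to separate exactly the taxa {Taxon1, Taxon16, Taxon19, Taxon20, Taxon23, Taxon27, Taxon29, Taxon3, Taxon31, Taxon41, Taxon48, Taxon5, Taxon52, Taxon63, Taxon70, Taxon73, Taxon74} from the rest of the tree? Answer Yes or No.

No

The MRCA of the listed taxa is the root, so the smallest clade containing them is the whole tree.
That clade also contains Taxon2, Taxon35, Taxon39, Taxon40, Taxon59, Taxon62, Taxon66, Taxon7, which are not in the proposed group, so the group is not monophyletic.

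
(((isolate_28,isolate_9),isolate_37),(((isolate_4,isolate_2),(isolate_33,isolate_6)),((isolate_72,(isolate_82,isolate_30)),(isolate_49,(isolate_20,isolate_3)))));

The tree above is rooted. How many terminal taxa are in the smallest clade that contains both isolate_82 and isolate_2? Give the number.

10

The MRCA of isolate_82 and isolate_2 is the node subtending (((isolate_4,isolate_2),(isolate_33,isolate_6)),((isolate_72,(isolate_82,isolate_30)),(isolate_49,(isolate_20,isolate_3)))).
That clade contains 10 terminal taxa: isolate_2, isolate_20, isolate_3, isolate_30, isolate_33, isolate_4, isolate_49, isolate_6, isolate_72, isolate_82.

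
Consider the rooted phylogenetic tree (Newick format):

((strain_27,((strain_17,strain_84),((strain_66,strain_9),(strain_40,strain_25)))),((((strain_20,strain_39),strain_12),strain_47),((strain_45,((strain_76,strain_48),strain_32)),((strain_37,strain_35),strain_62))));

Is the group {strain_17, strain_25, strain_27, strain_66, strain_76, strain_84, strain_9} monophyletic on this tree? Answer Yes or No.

No

The MRCA of the listed taxa is the root, so the smallest clade containing them is the whole tree.
That clade also contains strain_12, strain_20, strain_32, strain_35, strain_37, strain_39, strain_40, strain_45, strain_47, strain_48, strain_62, which are not in the proposed group, so the group is not monophyletic.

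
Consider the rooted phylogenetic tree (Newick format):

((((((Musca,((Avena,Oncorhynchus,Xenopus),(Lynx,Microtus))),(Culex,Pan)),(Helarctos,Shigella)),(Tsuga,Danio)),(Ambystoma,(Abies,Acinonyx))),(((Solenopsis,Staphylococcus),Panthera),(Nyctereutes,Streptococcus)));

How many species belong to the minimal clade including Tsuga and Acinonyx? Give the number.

The MRCA of Tsuga and Acinonyx is the node subtending (((((Musca,((Avena,Oncorhynchus,Xenopus),(Lynx,Microtus))),(Culex,Pan)),(Helarctos,Shigella)),(Tsuga,Danio)),(Ambystoma,(Abies,Acinonyx))).
That clade contains 15 terminal taxa: Abies, Acinonyx, Ambystoma, Avena, Culex, Danio, Helarctos, Lynx, Microtus, Musca, Oncorhynchus, Pan, Shigella, Tsuga, Xenopus.

15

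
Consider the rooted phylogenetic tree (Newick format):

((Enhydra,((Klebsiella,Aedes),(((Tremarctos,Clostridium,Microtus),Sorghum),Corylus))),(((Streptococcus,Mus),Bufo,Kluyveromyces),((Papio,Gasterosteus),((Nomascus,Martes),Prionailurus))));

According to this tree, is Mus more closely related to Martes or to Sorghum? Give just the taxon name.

Martes

The MRCA of Mus and Martes subtends (((Streptococcus,Mus),Bufo,Kluyveromyces),((Papio,Gasterosteus),((Nomascus,Martes),Prionailurus))) (9 taxa).
The MRCA of Mus and Sorghum is the root, subtending the entire tree (17 taxa).
The first is nested inside the second, so Mus shares a more recent common ancestor with Martes.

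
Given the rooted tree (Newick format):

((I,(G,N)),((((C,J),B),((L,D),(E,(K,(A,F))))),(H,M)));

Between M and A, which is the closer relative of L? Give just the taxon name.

The MRCA of L and A subtends ((L,D),(E,(K,(A,F)))) (6 taxa).
The MRCA of L and M subtends ((((C,J),B),((L,D),(E,(K,(A,F))))),(H,M)) (11 taxa).
The first is nested inside the second, so L shares a more recent common ancestor with A.

A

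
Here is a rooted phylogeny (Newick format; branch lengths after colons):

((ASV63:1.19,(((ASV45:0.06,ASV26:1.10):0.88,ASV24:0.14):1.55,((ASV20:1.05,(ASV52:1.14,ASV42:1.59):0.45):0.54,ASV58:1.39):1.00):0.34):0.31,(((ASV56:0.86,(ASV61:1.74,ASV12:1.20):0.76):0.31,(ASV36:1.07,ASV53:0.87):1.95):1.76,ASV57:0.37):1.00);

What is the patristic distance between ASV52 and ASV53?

9.36

The path runs ASV52 → … → MRCA → … → ASV53; the MRCA is the root of the tree.
Branch lengths along that path: 1.14 + 0.45 + 0.54 + 1.00 + 0.34 + 0.31 + 1.00 + 1.76 + 1.95 + 0.87 = 9.36.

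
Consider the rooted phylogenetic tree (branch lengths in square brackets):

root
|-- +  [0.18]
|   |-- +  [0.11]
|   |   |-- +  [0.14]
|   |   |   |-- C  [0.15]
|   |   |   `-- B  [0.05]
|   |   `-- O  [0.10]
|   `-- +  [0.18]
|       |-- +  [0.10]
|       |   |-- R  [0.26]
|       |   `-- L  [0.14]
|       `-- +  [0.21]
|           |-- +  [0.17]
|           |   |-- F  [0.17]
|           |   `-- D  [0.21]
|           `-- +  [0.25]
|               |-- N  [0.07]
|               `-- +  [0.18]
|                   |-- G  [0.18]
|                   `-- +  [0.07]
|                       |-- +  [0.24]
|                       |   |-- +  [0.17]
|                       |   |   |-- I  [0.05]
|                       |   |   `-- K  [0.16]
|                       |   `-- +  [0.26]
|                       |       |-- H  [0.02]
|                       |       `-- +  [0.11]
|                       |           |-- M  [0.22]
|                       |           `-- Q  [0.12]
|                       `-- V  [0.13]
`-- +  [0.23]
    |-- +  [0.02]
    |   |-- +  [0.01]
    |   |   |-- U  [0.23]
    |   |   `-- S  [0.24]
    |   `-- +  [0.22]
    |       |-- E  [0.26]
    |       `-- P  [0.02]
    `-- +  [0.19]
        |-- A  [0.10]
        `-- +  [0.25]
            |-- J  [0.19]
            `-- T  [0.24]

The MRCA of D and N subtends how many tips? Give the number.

10

The MRCA of D and N is the node subtending ((F,D),(N,(G,(((I,K),(H,(M,Q))),V)))).
That clade contains 10 terminal taxa: D, F, G, H, I, K, M, N, Q, V.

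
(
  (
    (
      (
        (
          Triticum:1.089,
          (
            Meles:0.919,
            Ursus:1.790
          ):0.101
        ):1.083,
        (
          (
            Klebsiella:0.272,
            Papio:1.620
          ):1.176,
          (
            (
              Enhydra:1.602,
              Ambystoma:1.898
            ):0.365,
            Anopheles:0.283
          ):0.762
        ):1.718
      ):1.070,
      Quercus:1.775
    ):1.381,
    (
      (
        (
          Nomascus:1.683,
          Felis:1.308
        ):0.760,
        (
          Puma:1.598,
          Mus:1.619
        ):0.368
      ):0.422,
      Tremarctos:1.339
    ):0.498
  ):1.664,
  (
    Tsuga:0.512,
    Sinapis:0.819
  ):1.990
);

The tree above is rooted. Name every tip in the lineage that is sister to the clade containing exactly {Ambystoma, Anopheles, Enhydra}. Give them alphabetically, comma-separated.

The clade containing exactly {Ambystoma, Anopheles, Enhydra} attaches to the tree at the node subtending ((Klebsiella,Papio),((Enhydra,Ambystoma),Anopheles)).
The other lineage descending from that same node — the sister group — is (Klebsiella,Papio); its 2 tips in alphabetical order are the answer.

Klebsiella, Papio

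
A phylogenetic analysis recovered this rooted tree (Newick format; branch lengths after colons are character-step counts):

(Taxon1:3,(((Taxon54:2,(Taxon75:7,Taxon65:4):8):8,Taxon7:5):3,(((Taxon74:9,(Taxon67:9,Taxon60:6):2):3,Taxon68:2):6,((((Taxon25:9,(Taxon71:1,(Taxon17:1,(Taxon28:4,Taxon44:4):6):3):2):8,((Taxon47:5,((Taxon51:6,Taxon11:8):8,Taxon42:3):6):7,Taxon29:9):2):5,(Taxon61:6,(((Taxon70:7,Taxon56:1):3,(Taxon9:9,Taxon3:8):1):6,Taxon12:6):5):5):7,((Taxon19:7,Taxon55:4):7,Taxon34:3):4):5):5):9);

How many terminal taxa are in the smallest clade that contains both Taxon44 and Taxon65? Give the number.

The MRCA of Taxon44 and Taxon65 is the node subtending (((Taxon54,(Taxon75,Taxon65)),Taxon7),(((Taxon74,(Taxon67,Taxon60)),Taxon68),((((Taxon25,(Taxon71,(Taxon17,(Taxon28,Taxon44)))),((Taxon47,((Taxon51,Taxon11),Taxon42)),Taxon29)),(Taxon61,(((Taxon70,Taxon56),(Taxon9,Taxon3)),Taxon12))),((Taxon19,Taxon55),Taxon34)))).
That clade contains 27 terminal taxa: Taxon11, Taxon12, Taxon17, Taxon19, Taxon25, Taxon28, Taxon29, Taxon3, Taxon34, Taxon42, Taxon44, Taxon47, Taxon51, Taxon54, Taxon55, Taxon56, Taxon60, Taxon61, Taxon65, Taxon67, Taxon68, Taxon7, Taxon70, Taxon71, Taxon74, Taxon75, Taxon9.

27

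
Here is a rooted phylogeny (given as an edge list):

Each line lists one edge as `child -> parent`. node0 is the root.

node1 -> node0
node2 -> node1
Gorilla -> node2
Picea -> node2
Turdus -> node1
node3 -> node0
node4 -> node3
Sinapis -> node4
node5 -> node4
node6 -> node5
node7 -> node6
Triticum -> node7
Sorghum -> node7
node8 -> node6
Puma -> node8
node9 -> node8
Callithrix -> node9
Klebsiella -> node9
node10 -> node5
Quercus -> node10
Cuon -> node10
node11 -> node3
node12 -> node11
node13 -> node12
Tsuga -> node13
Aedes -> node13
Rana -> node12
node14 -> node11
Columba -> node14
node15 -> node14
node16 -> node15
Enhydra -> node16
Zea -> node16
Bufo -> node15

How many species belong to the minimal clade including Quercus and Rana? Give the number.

15

The MRCA of Quercus and Rana is the node subtending ((Sinapis,(((Triticum,Sorghum),(Puma,(Callithrix,Klebsiella))),(Quercus,Cuon))),(((Tsuga,Aedes),Rana),(Columba,((Enhydra,Zea),Bufo)))).
That clade contains 15 terminal taxa: Aedes, Bufo, Callithrix, Columba, Cuon, Enhydra, Klebsiella, Puma, Quercus, Rana, Sinapis, Sorghum, Triticum, Tsuga, Zea.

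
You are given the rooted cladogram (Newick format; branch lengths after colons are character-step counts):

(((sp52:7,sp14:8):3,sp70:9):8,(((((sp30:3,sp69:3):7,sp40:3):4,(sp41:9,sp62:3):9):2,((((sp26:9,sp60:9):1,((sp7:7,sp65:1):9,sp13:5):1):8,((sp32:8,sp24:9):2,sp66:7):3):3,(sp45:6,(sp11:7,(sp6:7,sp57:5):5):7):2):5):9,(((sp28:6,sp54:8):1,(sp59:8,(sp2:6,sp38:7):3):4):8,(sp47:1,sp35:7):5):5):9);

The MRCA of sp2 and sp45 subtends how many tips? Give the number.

24

The MRCA of sp2 and sp45 is the node subtending (((((sp30,sp69),sp40),(sp41,sp62)),((((sp26,sp60),((sp7,sp65),sp13)),((sp32,sp24),sp66)),(sp45,(sp11,(sp6,sp57))))),(((sp28,sp54),(sp59,(sp2,sp38))),(sp47,sp35))).
That clade contains 24 terminal taxa: sp11, sp13, sp2, sp24, sp26, sp28, sp30, sp32, sp35, sp38, sp40, sp41, sp45, sp47, sp54, sp57, sp59, sp6, sp60, sp62, sp65, sp66, sp69, sp7.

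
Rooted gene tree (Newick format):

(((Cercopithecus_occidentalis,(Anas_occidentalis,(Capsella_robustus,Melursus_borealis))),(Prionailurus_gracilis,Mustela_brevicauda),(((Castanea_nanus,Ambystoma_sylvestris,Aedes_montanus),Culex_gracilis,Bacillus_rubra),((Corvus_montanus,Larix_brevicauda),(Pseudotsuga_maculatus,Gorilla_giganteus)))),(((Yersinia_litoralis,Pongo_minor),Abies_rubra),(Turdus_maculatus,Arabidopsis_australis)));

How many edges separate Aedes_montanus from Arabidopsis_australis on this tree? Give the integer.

The MRCA of Aedes_montanus and Arabidopsis_australis is the root of the tree.
From Aedes_montanus up to that node: 5 branches. From Arabidopsis_australis up to the same node: 3 branches. Total: 5 + 3 = 8.

8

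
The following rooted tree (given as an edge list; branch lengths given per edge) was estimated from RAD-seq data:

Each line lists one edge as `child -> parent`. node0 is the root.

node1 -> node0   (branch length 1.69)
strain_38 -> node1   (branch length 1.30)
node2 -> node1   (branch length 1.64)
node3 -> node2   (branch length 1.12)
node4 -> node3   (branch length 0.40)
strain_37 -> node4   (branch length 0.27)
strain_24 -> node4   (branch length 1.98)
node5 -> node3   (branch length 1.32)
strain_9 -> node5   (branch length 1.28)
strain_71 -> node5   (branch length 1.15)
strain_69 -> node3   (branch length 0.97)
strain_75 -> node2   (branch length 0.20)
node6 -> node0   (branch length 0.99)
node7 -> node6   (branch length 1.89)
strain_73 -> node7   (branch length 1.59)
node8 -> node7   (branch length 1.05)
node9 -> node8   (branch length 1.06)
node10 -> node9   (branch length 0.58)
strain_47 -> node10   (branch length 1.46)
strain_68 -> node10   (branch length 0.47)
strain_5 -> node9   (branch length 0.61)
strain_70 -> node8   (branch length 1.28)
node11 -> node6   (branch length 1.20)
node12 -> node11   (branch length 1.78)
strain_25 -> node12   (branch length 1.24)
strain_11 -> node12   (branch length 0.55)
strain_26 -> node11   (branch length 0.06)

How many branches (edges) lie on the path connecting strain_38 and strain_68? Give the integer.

The MRCA of strain_38 and strain_68 is the root of the tree.
From strain_38 up to that node: 2 branches. From strain_68 up to the same node: 6 branches. Total: 2 + 6 = 8.

8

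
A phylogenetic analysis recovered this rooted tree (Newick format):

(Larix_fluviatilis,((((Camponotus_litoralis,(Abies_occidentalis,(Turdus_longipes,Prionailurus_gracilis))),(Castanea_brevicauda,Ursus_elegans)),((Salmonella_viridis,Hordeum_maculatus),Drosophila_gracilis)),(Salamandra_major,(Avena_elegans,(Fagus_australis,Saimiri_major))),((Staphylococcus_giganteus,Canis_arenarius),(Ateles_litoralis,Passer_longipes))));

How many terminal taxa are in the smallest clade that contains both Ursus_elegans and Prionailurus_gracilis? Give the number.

6

The MRCA of Ursus_elegans and Prionailurus_gracilis is the node subtending ((Camponotus_litoralis,(Abies_occidentalis,(Turdus_longipes,Prionailurus_gracilis))),(Castanea_brevicauda,Ursus_elegans)).
That clade contains 6 terminal taxa: Abies_occidentalis, Camponotus_litoralis, Castanea_brevicauda, Prionailurus_gracilis, Turdus_longipes, Ursus_elegans.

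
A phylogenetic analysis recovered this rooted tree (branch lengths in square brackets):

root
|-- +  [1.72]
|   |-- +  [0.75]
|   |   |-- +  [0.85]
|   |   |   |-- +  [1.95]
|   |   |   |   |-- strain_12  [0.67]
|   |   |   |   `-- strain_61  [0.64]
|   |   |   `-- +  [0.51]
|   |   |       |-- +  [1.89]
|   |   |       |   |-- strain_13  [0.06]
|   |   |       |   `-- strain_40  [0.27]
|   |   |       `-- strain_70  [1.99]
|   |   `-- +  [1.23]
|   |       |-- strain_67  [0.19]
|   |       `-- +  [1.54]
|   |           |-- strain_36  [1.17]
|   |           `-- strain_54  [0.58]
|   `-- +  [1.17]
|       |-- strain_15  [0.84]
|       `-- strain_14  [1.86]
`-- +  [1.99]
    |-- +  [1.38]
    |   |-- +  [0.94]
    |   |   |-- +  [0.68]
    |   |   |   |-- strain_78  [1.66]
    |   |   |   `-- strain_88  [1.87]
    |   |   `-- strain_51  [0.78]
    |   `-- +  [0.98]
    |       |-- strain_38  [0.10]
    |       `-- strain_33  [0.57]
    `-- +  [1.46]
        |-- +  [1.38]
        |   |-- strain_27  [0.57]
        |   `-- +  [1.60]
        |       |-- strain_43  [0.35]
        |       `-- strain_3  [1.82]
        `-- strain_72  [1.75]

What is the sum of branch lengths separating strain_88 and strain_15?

10.59

The path runs strain_88 → … → MRCA → … → strain_15; the MRCA is the root of the tree.
Branch lengths along that path: 1.87 + 0.68 + 0.94 + 1.38 + 1.99 + 1.72 + 1.17 + 0.84 = 10.59.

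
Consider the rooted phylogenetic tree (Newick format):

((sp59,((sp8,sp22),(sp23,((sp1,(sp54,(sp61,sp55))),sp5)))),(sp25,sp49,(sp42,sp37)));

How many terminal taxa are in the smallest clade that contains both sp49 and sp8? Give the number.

13

The MRCA of sp49 and sp8 is the root, so the clade is the entire tree.
That clade contains 13 terminal taxa: sp1, sp22, sp23, sp25, sp37, sp42, sp49, sp5, sp54, sp55, sp59, sp61, sp8.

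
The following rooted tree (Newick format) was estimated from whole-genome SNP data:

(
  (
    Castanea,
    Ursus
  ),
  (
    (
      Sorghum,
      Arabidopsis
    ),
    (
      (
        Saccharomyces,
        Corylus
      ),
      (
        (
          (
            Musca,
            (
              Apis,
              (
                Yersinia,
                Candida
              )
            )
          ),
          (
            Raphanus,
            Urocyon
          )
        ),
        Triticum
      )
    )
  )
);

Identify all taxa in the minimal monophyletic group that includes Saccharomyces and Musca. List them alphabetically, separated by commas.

Apis, Candida, Corylus, Musca, Raphanus, Saccharomyces, Triticum, Urocyon, Yersinia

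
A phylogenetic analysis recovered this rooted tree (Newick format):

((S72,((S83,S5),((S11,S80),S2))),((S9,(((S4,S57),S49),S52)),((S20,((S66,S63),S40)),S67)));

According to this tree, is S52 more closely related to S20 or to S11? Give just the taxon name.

The MRCA of S52 and S20 subtends ((S9,(((S4,S57),S49),S52)),((S20,((S66,S63),S40)),S67)) (10 taxa).
The MRCA of S52 and S11 is the root, subtending the entire tree (16 taxa).
The first is nested inside the second, so S52 shares a more recent common ancestor with S20.

S20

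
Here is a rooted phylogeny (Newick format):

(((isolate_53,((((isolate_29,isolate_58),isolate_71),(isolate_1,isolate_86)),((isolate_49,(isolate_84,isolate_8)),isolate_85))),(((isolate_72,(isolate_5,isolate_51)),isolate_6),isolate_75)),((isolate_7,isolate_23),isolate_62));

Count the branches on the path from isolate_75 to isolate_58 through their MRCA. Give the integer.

The MRCA of isolate_75 and isolate_58 is the node subtending ((isolate_53,((((isolate_29,isolate_58),isolate_71),(isolate_1,isolate_86)),((isolate_49,(isolate_84,isolate_8)),isolate_85))),(((isolate_72,(isolate_5,isolate_51)),isolate_6),isolate_75)).
From isolate_75 up to that node: 2 branches. From isolate_58 up to the same node: 6 branches. Total: 2 + 6 = 8.

8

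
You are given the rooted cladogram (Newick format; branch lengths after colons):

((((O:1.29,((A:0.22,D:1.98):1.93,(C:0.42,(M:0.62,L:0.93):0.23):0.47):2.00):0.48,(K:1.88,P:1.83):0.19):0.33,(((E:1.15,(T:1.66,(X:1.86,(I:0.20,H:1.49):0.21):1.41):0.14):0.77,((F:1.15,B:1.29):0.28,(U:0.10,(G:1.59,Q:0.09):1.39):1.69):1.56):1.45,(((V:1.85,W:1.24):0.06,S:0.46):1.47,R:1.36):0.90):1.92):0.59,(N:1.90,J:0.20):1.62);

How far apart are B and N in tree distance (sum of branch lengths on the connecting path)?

The path runs B → … → MRCA → … → N; the MRCA is the root of the tree.
Branch lengths along that path: 1.29 + 0.28 + 1.56 + 1.45 + 1.92 + 0.59 + 1.62 + 1.90 = 10.61.

10.61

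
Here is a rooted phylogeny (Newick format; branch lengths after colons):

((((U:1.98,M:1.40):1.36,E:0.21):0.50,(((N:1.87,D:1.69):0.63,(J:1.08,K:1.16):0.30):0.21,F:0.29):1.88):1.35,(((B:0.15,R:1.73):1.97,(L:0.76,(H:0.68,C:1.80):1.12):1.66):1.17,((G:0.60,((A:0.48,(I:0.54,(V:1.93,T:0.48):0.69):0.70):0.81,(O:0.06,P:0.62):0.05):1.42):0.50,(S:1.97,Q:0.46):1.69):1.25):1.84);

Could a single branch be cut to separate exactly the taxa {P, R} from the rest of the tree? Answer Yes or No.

No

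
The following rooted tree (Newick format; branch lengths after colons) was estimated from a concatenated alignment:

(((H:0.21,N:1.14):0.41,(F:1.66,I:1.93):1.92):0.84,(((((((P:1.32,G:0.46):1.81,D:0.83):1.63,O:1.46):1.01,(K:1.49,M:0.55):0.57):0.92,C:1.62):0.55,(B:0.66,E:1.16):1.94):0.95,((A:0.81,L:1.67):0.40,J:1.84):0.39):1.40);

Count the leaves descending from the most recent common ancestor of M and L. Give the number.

12

The MRCA of M and L is the node subtending (((((((P,G),D),O),(K,M)),C),(B,E)),((A,L),J)).
That clade contains 12 terminal taxa: A, B, C, D, E, G, J, K, L, M, O, P.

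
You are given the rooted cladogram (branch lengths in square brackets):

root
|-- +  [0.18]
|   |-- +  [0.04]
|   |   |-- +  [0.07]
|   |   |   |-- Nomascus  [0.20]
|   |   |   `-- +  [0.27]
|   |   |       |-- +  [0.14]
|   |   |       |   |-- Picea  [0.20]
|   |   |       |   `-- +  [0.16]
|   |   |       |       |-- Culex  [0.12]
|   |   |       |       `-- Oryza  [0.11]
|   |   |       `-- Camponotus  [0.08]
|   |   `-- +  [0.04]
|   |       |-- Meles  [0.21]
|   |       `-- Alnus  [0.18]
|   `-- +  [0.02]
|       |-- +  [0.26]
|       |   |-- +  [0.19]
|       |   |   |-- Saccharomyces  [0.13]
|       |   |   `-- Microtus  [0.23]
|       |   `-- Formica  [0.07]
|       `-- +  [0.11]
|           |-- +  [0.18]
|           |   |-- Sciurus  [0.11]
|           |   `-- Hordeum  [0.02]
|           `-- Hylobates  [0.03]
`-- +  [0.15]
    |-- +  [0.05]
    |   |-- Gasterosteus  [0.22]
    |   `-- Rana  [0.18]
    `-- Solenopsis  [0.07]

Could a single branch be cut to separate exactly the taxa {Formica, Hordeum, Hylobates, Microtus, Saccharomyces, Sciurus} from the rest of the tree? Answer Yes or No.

The most recent common ancestor of these taxa subtends (((Saccharomyces,Microtus),Formica),((Sciurus,Hordeum),Hylobates)).
That clade has exactly 6 tips — every listed taxon and nothing else — so the group is monophyletic.

Yes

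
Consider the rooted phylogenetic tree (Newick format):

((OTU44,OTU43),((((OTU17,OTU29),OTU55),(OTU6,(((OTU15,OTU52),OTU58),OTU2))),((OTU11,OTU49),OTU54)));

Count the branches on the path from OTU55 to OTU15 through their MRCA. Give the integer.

7

The MRCA of OTU55 and OTU15 is the node subtending (((OTU17,OTU29),OTU55),(OTU6,(((OTU15,OTU52),OTU58),OTU2))).
From OTU55 up to that node: 2 branches. From OTU15 up to the same node: 5 branches. Total: 2 + 5 = 7.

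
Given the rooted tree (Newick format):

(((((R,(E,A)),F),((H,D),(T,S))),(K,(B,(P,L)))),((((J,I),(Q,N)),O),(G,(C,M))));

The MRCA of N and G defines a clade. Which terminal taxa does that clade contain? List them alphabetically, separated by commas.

Tracing N: it sits inside (Q,N).
Tracing G: it sits inside (G,(C,M)).
The smallest clade enclosing both is ((((J,I),(Q,N)),O),(G,(C,M))); the answer is its 8 terminal taxa in alphabetical order.

C, G, I, J, M, N, O, Q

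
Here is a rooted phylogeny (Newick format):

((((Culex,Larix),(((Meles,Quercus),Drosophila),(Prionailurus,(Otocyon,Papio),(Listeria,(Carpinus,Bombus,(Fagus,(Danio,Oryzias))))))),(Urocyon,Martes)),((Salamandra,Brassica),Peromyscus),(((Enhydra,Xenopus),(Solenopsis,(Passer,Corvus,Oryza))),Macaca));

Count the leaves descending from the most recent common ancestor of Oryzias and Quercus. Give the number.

The MRCA of Oryzias and Quercus is the node subtending (((Meles,Quercus),Drosophila),(Prionailurus,(Otocyon,Papio),(Listeria,(Carpinus,Bombus,(Fagus,(Danio,Oryzias)))))).
That clade contains 12 terminal taxa: Bombus, Carpinus, Danio, Drosophila, Fagus, Listeria, Meles, Oryzias, Otocyon, Papio, Prionailurus, Quercus.

12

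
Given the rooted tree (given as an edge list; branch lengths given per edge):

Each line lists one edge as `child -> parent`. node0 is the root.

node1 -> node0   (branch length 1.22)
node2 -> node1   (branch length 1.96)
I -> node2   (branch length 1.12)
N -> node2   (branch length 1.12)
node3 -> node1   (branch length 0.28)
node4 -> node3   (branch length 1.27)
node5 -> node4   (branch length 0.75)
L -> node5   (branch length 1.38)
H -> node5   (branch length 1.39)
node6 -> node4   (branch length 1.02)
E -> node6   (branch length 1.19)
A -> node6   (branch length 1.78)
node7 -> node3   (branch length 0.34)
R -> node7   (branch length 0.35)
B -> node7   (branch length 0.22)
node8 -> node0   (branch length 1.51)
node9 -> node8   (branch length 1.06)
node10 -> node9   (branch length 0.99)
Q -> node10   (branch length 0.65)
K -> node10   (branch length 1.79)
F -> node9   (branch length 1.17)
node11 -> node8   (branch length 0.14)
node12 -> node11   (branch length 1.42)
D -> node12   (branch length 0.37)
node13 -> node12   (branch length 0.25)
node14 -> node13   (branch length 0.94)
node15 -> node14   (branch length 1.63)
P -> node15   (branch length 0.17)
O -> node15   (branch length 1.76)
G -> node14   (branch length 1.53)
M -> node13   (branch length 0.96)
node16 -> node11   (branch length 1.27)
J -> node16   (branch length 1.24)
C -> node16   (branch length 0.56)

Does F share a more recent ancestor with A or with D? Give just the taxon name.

The MRCA of F and D subtends (((Q,K),F),((D,(((P,O),G),M)),(J,C))) (10 taxa).
The MRCA of F and A is the root, subtending the entire tree (18 taxa).
The first is nested inside the second, so F shares a more recent common ancestor with D.

D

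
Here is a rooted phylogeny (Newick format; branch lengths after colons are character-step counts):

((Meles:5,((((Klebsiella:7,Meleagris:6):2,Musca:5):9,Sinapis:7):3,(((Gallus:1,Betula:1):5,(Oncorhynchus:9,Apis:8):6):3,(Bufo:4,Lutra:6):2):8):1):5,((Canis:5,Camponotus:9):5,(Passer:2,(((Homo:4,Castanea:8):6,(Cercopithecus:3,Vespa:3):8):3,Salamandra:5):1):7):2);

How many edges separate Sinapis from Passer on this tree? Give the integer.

7

The MRCA of Sinapis and Passer is the root of the tree.
From Sinapis up to that node: 4 branches. From Passer up to the same node: 3 branches. Total: 4 + 3 = 7.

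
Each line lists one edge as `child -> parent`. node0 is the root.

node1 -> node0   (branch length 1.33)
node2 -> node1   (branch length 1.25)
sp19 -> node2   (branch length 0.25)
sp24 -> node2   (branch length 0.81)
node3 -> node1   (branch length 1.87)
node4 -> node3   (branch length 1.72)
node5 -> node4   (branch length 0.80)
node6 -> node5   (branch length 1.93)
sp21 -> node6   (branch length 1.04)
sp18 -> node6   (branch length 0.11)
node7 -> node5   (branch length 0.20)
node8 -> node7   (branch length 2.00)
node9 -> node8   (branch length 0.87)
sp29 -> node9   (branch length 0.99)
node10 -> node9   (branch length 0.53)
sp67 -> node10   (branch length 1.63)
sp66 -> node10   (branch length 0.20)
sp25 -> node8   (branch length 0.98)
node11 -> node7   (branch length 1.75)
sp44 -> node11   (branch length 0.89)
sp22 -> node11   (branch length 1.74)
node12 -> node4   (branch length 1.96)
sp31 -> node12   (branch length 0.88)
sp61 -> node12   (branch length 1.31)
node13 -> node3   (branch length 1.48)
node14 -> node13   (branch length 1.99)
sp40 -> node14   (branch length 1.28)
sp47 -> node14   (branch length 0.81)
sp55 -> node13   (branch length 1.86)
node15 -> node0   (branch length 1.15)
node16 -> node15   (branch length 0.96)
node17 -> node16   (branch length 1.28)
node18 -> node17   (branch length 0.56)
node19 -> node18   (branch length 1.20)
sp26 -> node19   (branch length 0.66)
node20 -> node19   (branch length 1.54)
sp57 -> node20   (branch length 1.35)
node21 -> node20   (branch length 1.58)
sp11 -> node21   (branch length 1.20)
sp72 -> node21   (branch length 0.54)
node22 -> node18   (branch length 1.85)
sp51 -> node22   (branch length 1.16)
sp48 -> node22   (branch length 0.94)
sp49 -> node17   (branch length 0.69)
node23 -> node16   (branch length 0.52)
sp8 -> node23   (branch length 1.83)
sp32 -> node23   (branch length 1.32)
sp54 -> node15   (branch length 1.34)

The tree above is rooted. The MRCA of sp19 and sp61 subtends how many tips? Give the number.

15

The MRCA of sp19 and sp61 is the node subtending ((sp19,sp24),((((sp21,sp18),(((sp29,(sp67,sp66)),sp25),(sp44,sp22))),(sp31,sp61)),((sp40,sp47),sp55))).
That clade contains 15 terminal taxa: sp18, sp19, sp21, sp22, sp24, sp25, sp29, sp31, sp40, sp44, sp47, sp55, sp61, sp66, sp67.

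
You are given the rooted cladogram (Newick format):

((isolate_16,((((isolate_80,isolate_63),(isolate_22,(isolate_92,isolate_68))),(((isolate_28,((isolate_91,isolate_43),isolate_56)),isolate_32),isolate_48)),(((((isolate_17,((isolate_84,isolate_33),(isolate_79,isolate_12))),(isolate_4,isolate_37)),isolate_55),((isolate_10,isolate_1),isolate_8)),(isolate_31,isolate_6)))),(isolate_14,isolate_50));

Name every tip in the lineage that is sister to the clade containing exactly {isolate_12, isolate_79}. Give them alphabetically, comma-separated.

isolate_33, isolate_84

The clade containing exactly {isolate_12, isolate_79} attaches to the tree at the node subtending ((isolate_84,isolate_33),(isolate_79,isolate_12)).
The other lineage descending from that same node — the sister group — is (isolate_84,isolate_33); its 2 tips in alphabetical order are the answer.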